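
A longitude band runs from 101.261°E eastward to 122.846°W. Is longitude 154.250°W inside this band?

Band width going east from +101.261° to -122.846°: ((-122.846 − 101.261) mod 360) = 135.893°.
Offset of -154.250° east of the west edge: ((-154.250 − 101.261) mod 360) = 104.489°.
104.489° ≤ 135.893° ⇒ inside.

Yes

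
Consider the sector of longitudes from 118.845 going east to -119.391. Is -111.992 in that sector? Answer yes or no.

No

Band width going east from +118.845° to -119.391°: ((-119.391 − 118.845) mod 360) = 121.764°.
Offset of -111.992° east of the west edge: ((-111.992 − 118.845) mod 360) = 129.163°.
129.163° > 121.764° ⇒ outside.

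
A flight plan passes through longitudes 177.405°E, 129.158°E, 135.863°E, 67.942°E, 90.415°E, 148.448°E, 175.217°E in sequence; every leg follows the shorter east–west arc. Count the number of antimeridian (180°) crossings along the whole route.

Leg 1: +177.405° → +129.158°, shortest Δλ = -48.247° (west) — does not cross 180°.
Leg 2: +129.158° → +135.863°, shortest Δλ = 6.705° (east) — does not cross 180°.
Leg 3: +135.863° → +67.942°, shortest Δλ = -67.921° (west) — does not cross 180°.
Leg 4: +67.942° → +90.415°, shortest Δλ = 22.473° (east) — does not cross 180°.
Leg 5: +90.415° → +148.448°, shortest Δλ = 58.033° (east) — does not cross 180°.
Leg 6: +148.448° → +175.217°, shortest Δλ = 26.769° (east) — does not cross 180°.
Total crossings: 0.

0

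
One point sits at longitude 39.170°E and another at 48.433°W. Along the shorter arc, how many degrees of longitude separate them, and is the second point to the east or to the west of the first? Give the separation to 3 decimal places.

87.603° west

Raw difference: -48.433 − 39.170 = -87.603°.
Normalise into (−180°, 180°]: -87.603° stays -87.603°.
Negative ⇒ the second point lies to the west; separation 87.603°.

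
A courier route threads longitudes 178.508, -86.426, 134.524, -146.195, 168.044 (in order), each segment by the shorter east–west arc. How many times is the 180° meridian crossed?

4

Leg 1: +178.508° → -86.426°, shortest Δλ = 95.066° (east) — crosses 180°.
Leg 2: -86.426° → +134.524°, shortest Δλ = -139.05° (west) — crosses 180°.
Leg 3: +134.524° → -146.195°, shortest Δλ = 79.281° (east) — crosses 180°.
Leg 4: -146.195° → +168.044°, shortest Δλ = -45.761° (west) — crosses 180°.
Total crossings: 4.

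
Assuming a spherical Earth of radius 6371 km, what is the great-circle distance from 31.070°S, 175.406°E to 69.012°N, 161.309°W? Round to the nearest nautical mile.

6096 nmi

Δλ = -161.309 − 175.406 = -336.715°; wrapped into (−180°, 180°]: 23.285°.
Δφ = 69.012 − -31.070 = 100.082°.
a = sin²(Δφ/2) + cos φ₁ · cos φ₂ · sin²(Δλ/2) = 0.600023.
c = 2·atan2(√a, √(1−a)) = 1.77220 rad → d = 6371·c ≈ 11290.69 km ≈ 6096.48 nmi.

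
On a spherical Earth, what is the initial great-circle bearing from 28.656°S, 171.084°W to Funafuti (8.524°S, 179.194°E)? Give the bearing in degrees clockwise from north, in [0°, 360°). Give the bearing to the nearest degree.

334°

Δλ = 179.194 − -171.084 = 350.278°; wrapped into (−180°, 180°]: -9.722°.
θ = atan2( sin Δλ · cos φ₂ , cos φ₁ · sin φ₂ − sin φ₁ · cos φ₂ · cos Δλ )
  = atan2(-0.16700, 0.33737) = -26.336° → normalised to [0°, 360°): 333.664°.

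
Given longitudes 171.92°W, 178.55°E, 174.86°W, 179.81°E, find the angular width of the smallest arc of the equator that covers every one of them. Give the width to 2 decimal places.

Sort the longitudes: -174.86°, -171.92°, +178.55°, +179.81°.
Eastward gaps between consecutive values (wrapping around): 2.94°, 350.47°, 1.26°, 5.33°.
Largest gap = 350.47° ⇒ minimal covering band is its complement: 360° − 350.47° = 9.53°.
Band runs from +178.55° eastward to -171.92°, crossing the antimeridian.

9.53°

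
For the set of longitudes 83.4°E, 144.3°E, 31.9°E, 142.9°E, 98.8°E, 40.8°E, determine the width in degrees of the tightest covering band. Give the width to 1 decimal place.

112.4°

Sort the longitudes: +31.9°, +40.8°, +83.4°, +98.8°, +142.9°, +144.3°.
Eastward gaps between consecutive values (wrapping around): 8.9°, 42.6°, 15.4°, 44.1°, 1.4°, 247.6°.
Largest gap = 247.6° ⇒ minimal covering band is its complement: 360° − 247.6° = 112.4°.
Band runs from +31.9° eastward to +144.3°.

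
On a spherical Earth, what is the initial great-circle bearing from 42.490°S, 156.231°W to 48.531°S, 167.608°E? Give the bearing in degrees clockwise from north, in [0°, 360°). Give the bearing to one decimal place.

243.9°

Δλ = 167.608 − -156.231 = 323.839°; wrapped into (−180°, 180°]: -36.161°.
θ = atan2( sin Δλ · cos φ₂ , cos φ₁ · sin φ₂ − sin φ₁ · cos φ₂ · cos Δλ )
  = atan2(-0.39074, -0.19141) = -116.098° → normalised to [0°, 360°): 243.902°.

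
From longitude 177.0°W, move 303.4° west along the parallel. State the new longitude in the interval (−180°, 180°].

120.4°W

Start at -177.0°; shift −303.4° → -480.4°.
-480.4° lies outside (−180°, 180°]; add 360° → -120.4°.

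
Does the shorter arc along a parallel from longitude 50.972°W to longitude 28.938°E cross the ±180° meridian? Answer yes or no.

Signed shortest Δλ = ((28.938 − -50.972 + 180) mod 360) − 180 = 79.91°.
Going east by 79.91° from -50.972° reaches +28.938° without touching 180°.

No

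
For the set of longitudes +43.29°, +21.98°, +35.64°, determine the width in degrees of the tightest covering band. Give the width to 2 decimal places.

21.31°

Sort the longitudes: +21.98°, +35.64°, +43.29°.
Eastward gaps between consecutive values (wrapping around): 13.66°, 7.65°, 338.69°.
Largest gap = 338.69° ⇒ minimal covering band is its complement: 360° − 338.69° = 21.31°.
Band runs from +21.98° eastward to +43.29°.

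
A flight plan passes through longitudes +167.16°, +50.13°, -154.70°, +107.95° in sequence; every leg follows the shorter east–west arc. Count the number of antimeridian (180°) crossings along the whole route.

2

Leg 1: +167.16° → +50.13°, shortest Δλ = -117.03° (west) — does not cross 180°.
Leg 2: +50.13° → -154.70°, shortest Δλ = 155.17° (east) — crosses 180°.
Leg 3: -154.70° → +107.95°, shortest Δλ = -97.35° (west) — crosses 180°.
Total crossings: 2.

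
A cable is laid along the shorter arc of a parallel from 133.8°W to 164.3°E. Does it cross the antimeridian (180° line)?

Yes

Naïve |164.3 − -133.8| = 298.1° > 180°, so the shorter arc goes the other way round — across 180°.
Signed shortest Δλ = ((164.3 − -133.8 + 180) mod 360) − 180 = -61.9°.
Going west by 61.9° from -133.8° passes through 180° before reaching +164.3°.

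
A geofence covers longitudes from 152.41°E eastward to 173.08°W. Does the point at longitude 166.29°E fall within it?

Band width going east from +152.41° to -173.08°: ((-173.08 − 152.41) mod 360) = 34.51°.
Offset of +166.29° east of the west edge: ((166.29 − 152.41) mod 360) = 13.88°.
13.88° ≤ 34.51° ⇒ inside.

Yes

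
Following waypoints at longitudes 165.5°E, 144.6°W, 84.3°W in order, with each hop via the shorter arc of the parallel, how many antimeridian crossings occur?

1

Leg 1: +165.5° → -144.6°, shortest Δλ = 49.9° (east) — crosses 180°.
Leg 2: -144.6° → -84.3°, shortest Δλ = 60.3° (east) — does not cross 180°.
Total crossings: 1.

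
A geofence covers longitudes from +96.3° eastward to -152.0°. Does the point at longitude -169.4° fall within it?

Yes

Band width going east from +96.3° to -152.0°: ((-152.0 − 96.3) mod 360) = 111.7°.
Offset of -169.4° east of the west edge: ((-169.4 − 96.3) mod 360) = 94.3°.
94.3° ≤ 111.7° ⇒ inside.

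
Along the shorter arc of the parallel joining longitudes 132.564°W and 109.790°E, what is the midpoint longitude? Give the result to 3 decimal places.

Signed shortest Δλ from -132.564° to +109.790° is -117.646°.
Midpoint longitude = -132.564° + (-117.646°)/2 = -132.564° − 58.823° = -191.387°.
Normalise into (−180°, 180°]: +168.613°.
(The naïve average (-132.564 + +109.790)/2 = -11.387° is on the wrong side of the globe.)

168.613°E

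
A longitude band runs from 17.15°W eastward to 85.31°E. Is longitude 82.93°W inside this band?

Band width going east from -17.15° to +85.31°: ((85.31 − -17.15) mod 360) = 102.46°.
Offset of -82.93° east of the west edge: ((-82.93 − -17.15) mod 360) = 294.22°.
294.22° > 102.46° ⇒ outside.

No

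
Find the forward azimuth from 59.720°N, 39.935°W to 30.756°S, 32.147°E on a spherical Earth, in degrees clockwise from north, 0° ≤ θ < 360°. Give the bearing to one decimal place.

Δλ = 32.147 − -39.935 = 72.082°.
θ = atan2( sin Δλ · cos φ₂ , cos φ₁ · sin φ₂ − sin φ₁ · cos φ₂ · cos Δλ )
  = atan2(0.81767, -0.48617) = 120.735° → normalised to [0°, 360°): 120.735°.

120.7°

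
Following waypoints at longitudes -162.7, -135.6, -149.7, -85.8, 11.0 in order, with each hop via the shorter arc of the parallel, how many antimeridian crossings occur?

Leg 1: -162.7° → -135.6°, shortest Δλ = 27.1° (east) — does not cross 180°.
Leg 2: -135.6° → -149.7°, shortest Δλ = -14.1° (west) — does not cross 180°.
Leg 3: -149.7° → -85.8°, shortest Δλ = 63.9° (east) — does not cross 180°.
Leg 4: -85.8° → +11.0°, shortest Δλ = 96.8° (east) — does not cross 180°.
Total crossings: 0.

0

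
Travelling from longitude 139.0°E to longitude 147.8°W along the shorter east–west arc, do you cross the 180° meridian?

Naïve |-147.8 − 139.0| = 286.8° > 180°, so the shorter arc goes the other way round — across 180°.
Signed shortest Δλ = ((-147.8 − 139.0 + 180) mod 360) − 180 = 73.2°.
Going east by 73.2° from +139.0° passes through 180° before reaching -147.8°.

Yes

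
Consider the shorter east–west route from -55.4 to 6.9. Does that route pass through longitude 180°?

Signed shortest Δλ = ((6.9 − -55.4 + 180) mod 360) − 180 = 62.3°.
Going east by 62.3° from -55.4° reaches +6.9° without touching 180°.

No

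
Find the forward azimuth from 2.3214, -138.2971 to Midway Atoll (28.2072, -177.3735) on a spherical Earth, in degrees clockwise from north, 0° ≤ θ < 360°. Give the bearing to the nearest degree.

309°

Δλ = -177.3735 − -138.2971 = -39.0764°.
θ = atan2( sin Δλ · cos φ₂ , cos φ₁ · sin φ₂ − sin φ₁ · cos φ₂ · cos Δλ )
  = atan2(-0.55550, 0.44456) = -51.330° → normalised to [0°, 360°): 308.670°.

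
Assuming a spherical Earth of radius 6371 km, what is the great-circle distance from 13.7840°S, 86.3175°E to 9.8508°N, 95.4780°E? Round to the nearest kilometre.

Δλ = 95.4780 − 86.3175 = 9.1605°.
Δφ = 9.8508 − -13.7840 = 23.6348°.
a = sin²(Δφ/2) + cos φ₁ · cos φ₂ · sin²(Δλ/2) = 0.048042.
c = 2·atan2(√a, √(1−a)) = 0.44196 rad → d = 6371·c ≈ 2815.72 km.

2816 km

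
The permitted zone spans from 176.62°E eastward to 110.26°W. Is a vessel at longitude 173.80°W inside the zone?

Band width going east from +176.62° to -110.26°: ((-110.26 − 176.62) mod 360) = 73.12°.
Offset of -173.80° east of the west edge: ((-173.80 − 176.62) mod 360) = 9.58°.
9.58° ≤ 73.12° ⇒ inside.

Yes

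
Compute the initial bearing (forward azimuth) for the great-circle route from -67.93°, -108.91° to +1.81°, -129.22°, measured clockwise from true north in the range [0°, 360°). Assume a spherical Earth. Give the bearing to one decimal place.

338.5°

Δλ = -129.22 − -108.91 = -20.31°.
θ = atan2( sin Δλ · cos φ₂ , cos φ₁ · sin φ₂ − sin φ₁ · cos φ₂ · cos Δλ )
  = atan2(-0.34693, 0.88054) = -21.504° → normalised to [0°, 360°): 338.496°.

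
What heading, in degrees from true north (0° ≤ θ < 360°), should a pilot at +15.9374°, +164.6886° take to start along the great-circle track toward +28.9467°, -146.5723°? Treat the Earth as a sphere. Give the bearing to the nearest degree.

65°

Δλ = -146.5723 − 164.6886 = -311.2609°; wrapped into (−180°, 180°]: 48.7391°.
θ = atan2( sin Δλ · cos φ₂ , cos φ₁ · sin φ₂ − sin φ₁ · cos φ₂ · cos Δλ )
  = atan2(0.65780, 0.30693) = 64.986° → normalised to [0°, 360°): 64.986°.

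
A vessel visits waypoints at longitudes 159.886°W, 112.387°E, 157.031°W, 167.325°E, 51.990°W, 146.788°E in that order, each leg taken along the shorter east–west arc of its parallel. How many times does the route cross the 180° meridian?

5

Leg 1: -159.886° → +112.387°, shortest Δλ = -87.727° (west) — crosses 180°.
Leg 2: +112.387° → -157.031°, shortest Δλ = 90.582° (east) — crosses 180°.
Leg 3: -157.031° → +167.325°, shortest Δλ = -35.644° (west) — crosses 180°.
Leg 4: +167.325° → -51.990°, shortest Δλ = 140.685° (east) — crosses 180°.
Leg 5: -51.990° → +146.788°, shortest Δλ = -161.222° (west) — crosses 180°.
Total crossings: 5.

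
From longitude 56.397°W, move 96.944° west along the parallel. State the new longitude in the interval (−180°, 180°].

Start at -56.397°; shift −96.944° → -153.341°.
-153.341° already lies in (−180°, 180°].

153.341°W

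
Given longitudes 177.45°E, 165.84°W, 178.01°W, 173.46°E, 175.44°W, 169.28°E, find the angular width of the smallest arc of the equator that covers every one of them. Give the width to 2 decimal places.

24.88°

Sort the longitudes: -178.01°, -175.44°, -165.84°, +169.28°, +173.46°, +177.45°.
Eastward gaps between consecutive values (wrapping around): 2.57°, 9.60°, 335.12°, 4.18°, 3.99°, 4.54°.
Largest gap = 335.12° ⇒ minimal covering band is its complement: 360° − 335.12° = 24.88°.
Band runs from +169.28° eastward to -165.84°, crossing the antimeridian.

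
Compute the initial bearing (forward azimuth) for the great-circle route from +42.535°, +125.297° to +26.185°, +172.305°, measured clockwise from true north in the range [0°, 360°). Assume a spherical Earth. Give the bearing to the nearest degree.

Δλ = 172.305 − 125.297 = 47.008°.
θ = atan2( sin Δλ · cos φ₂ , cos φ₁ · sin φ₂ − sin φ₁ · cos φ₂ · cos Δλ )
  = atan2(0.65638, -0.08852) = 97.681° → normalised to [0°, 360°): 97.681°.

98°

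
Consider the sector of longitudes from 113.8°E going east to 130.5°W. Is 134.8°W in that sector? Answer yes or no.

Yes

Band width going east from +113.8° to -130.5°: ((-130.5 − 113.8) mod 360) = 115.7°.
Offset of -134.8° east of the west edge: ((-134.8 − 113.8) mod 360) = 111.4°.
111.4° ≤ 115.7° ⇒ inside.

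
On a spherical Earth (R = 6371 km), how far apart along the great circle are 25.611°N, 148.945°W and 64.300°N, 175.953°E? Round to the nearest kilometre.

Δλ = 175.953 − -148.945 = 324.898°; wrapped into (−180°, 180°]: -35.102°.
Δφ = 64.300 − 25.611 = 38.689°.
a = sin²(Δφ/2) + cos φ₁ · cos φ₂ · sin²(Δλ/2) = 0.145285.
c = 2·atan2(√a, √(1−a)) = 0.78211 rad → d = 6371·c ≈ 4982.81 km.

4983 km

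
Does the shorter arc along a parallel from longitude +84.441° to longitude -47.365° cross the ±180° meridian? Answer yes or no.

Signed shortest Δλ = ((-47.365 − 84.441 + 180) mod 360) − 180 = -131.806°.
Going west by 131.806° from +84.441° reaches -47.365° without touching 180°.

No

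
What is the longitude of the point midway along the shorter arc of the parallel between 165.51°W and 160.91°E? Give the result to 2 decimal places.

Signed shortest Δλ from -165.51° to +160.91° is -33.58°.
Midpoint longitude = -165.51° + (-33.58°)/2 = -165.51° − 16.79° = -182.30°.
Normalise into (−180°, 180°]: +177.70°.
(The naïve average (-165.51 + +160.91)/2 = -2.3° is on the wrong side of the globe.)

177.70°E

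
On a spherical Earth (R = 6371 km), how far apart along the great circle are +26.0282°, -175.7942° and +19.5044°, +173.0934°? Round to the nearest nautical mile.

729 nmi

Δλ = 173.0934 − -175.7942 = 348.8876°; wrapped into (−180°, 180°]: -11.1124°.
Δφ = 19.5044 − 26.0282 = -6.5238°.
a = sin²(Δφ/2) + cos φ₁ · cos φ₂ · sin²(Δλ/2) = 0.011178.
c = 2·atan2(√a, √(1−a)) = 0.21185 rad → d = 6371·c ≈ 1349.68 km ≈ 728.77 nmi.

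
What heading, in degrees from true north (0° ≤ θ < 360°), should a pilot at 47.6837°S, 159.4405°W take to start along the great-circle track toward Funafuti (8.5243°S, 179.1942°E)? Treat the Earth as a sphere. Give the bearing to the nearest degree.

Δλ = 179.1942 − -159.4405 = 338.6347°; wrapped into (−180°, 180°]: -21.3653°.
θ = atan2( sin Δλ · cos φ₂ , cos φ₁ · sin φ₂ − sin φ₁ · cos φ₂ · cos Δλ )
  = atan2(-0.36029, 0.58122) = -31.794° → normalised to [0°, 360°): 328.206°.

328°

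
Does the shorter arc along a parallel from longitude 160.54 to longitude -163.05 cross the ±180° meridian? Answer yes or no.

Naïve |-163.05 − 160.54| = 323.59° > 180°, so the shorter arc goes the other way round — across 180°.
Signed shortest Δλ = ((-163.05 − 160.54 + 180) mod 360) − 180 = 36.41°.
Going east by 36.41° from +160.54° passes through 180° before reaching -163.05°.

Yes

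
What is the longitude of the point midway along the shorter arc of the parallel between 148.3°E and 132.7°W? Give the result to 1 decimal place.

Signed shortest Δλ from +148.3° to -132.7° is +79.0°.
Midpoint longitude = +148.3° + (+79.0°)/2 = +148.3° + 39.5° = +187.8°.
Normalise into (−180°, 180°]: -172.2°.
(The naïve average (+148.3 + -132.7)/2 = 7.8° is on the wrong side of the globe.)

172.2°W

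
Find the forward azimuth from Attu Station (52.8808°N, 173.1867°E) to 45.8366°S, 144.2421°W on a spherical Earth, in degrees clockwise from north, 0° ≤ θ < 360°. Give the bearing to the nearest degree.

Δλ = -144.2421 − 173.1867 = -317.4288°; wrapped into (−180°, 180°]: 42.5712°.
θ = atan2( sin Δλ · cos φ₂ , cos φ₁ · sin φ₂ − sin φ₁ · cos φ₂ · cos Δλ )
  = atan2(0.47133, -0.84203) = 150.762° → normalised to [0°, 360°): 150.762°.

151°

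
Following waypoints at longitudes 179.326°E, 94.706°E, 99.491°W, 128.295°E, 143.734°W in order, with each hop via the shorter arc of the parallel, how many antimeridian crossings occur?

3

Leg 1: +179.326° → +94.706°, shortest Δλ = -84.62° (west) — does not cross 180°.
Leg 2: +94.706° → -99.491°, shortest Δλ = 165.803° (east) — crosses 180°.
Leg 3: -99.491° → +128.295°, shortest Δλ = -132.214° (west) — crosses 180°.
Leg 4: +128.295° → -143.734°, shortest Δλ = 87.971° (east) — crosses 180°.
Total crossings: 3.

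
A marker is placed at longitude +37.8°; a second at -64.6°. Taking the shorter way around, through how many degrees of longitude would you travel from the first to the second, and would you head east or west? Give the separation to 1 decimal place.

102.4° west

Raw difference: -64.6 − 37.8 = -102.4°.
Normalise into (−180°, 180°]: -102.4° stays -102.4°.
Negative ⇒ the second point lies to the west; separation 102.4°.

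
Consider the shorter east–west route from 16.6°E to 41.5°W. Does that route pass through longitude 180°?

Signed shortest Δλ = ((-41.5 − 16.6 + 180) mod 360) − 180 = -58.1°.
Going west by 58.1° from +16.6° reaches -41.5° without touching 180°.

No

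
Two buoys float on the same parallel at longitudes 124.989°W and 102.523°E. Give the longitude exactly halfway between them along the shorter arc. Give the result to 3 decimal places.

Signed shortest Δλ from -124.989° to +102.523° is -132.488°.
Midpoint longitude = -124.989° + (-132.488°)/2 = -124.989° − 66.244° = -191.233°.
Normalise into (−180°, 180°]: +168.767°.
(The naïve average (-124.989 + +102.523)/2 = -11.233° is on the wrong side of the globe.)

168.767°E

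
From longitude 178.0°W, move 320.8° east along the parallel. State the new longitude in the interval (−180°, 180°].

Start at -178.0°; shift +320.8° → +142.8°.
+142.8° already lies in (−180°, 180°].

142.8°E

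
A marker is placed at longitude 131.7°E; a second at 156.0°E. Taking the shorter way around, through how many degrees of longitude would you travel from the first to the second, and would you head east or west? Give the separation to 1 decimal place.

Raw difference: 156.0 − 131.7 = 24.3°.
Normalise into (−180°, 180°]: 24.3° stays 24.3°.
Positive ⇒ the second point lies to the east; separation 24.3°.

24.3° east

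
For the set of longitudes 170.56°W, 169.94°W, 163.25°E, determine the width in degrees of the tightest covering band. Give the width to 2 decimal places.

Sort the longitudes: -170.56°, -169.94°, +163.25°.
Eastward gaps between consecutive values (wrapping around): 0.62°, 333.19°, 26.19°.
Largest gap = 333.19° ⇒ minimal covering band is its complement: 360° − 333.19° = 26.81°.
Band runs from +163.25° eastward to -169.94°, crossing the antimeridian.

26.81°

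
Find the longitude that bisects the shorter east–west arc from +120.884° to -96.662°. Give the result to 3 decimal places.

Signed shortest Δλ from +120.884° to -96.662° is +142.454°.
Midpoint longitude = +120.884° + (+142.454°)/2 = +120.884° + 71.227° = +192.111°.
Normalise into (−180°, 180°]: -167.889°.
(The naïve average (+120.884 + -96.662)/2 = 12.111° is on the wrong side of the globe.)

-167.889°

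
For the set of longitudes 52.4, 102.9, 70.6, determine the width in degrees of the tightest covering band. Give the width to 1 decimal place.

50.5°

Sort the longitudes: +52.4°, +70.6°, +102.9°.
Eastward gaps between consecutive values (wrapping around): 18.2°, 32.3°, 309.5°.
Largest gap = 309.5° ⇒ minimal covering band is its complement: 360° − 309.5° = 50.5°.
Band runs from +52.4° eastward to +102.9°.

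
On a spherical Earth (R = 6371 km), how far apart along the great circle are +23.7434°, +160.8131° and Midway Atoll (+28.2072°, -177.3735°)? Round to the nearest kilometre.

2233 km

Δλ = -177.3735 − 160.8131 = -338.1866°; wrapped into (−180°, 180°]: 21.8134°.
Δφ = 28.2072 − 23.7434 = 4.4638°.
a = sin²(Δφ/2) + cos φ₁ · cos φ₂ · sin²(Δλ/2) = 0.030395.
c = 2·atan2(√a, √(1−a)) = 0.35048 rad → d = 6371·c ≈ 2232.88 km.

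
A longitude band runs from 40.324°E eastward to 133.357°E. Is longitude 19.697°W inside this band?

Band width going east from +40.324° to +133.357°: ((133.357 − 40.324) mod 360) = 93.033°.
Offset of -19.697° east of the west edge: ((-19.697 − 40.324) mod 360) = 299.979°.
299.979° > 93.033° ⇒ outside.

No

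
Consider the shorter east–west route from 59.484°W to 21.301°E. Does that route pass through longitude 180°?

Signed shortest Δλ = ((21.301 − -59.484 + 180) mod 360) − 180 = 80.785°.
Going east by 80.785° from -59.484° reaches +21.301° without touching 180°.

No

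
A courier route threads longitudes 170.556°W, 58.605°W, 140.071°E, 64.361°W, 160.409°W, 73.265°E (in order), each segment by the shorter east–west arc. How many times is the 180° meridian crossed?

3

Leg 1: -170.556° → -58.605°, shortest Δλ = 111.951° (east) — does not cross 180°.
Leg 2: -58.605° → +140.071°, shortest Δλ = -161.324° (west) — crosses 180°.
Leg 3: +140.071° → -64.361°, shortest Δλ = 155.568° (east) — crosses 180°.
Leg 4: -64.361° → -160.409°, shortest Δλ = -96.048° (west) — does not cross 180°.
Leg 5: -160.409° → +73.265°, shortest Δλ = -126.326° (west) — crosses 180°.
Total crossings: 3.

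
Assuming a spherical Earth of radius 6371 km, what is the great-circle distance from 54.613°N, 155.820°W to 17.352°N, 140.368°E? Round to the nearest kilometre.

Δλ = 140.368 − -155.820 = 296.188°; wrapped into (−180°, 180°]: -63.812°.
Δφ = 17.352 − 54.613 = -37.261°.
a = sin²(Δφ/2) + cos φ₁ · cos φ₂ · sin²(Δλ/2) = 0.256461.
c = 2·atan2(√a, √(1−a)) = 1.06205 rad → d = 6371·c ≈ 6766.35 km.

6766 km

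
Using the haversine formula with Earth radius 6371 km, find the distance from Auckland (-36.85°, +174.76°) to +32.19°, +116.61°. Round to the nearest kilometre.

Δλ = 116.61 − 174.76 = -58.15°.
Δφ = 32.19 − -36.85 = 69.04°.
a = sin²(Δφ/2) + cos φ₁ · cos φ₂ · sin²(Δλ/2) = 0.481065.
c = 2·atan2(√a, √(1−a)) = 1.53292 rad → d = 6371·c ≈ 9766.21 km.

9766 km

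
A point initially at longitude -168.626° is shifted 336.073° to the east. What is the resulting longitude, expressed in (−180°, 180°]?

+167.447°

Start at -168.626°; shift +336.073° → +167.447°.
+167.447° already lies in (−180°, 180°].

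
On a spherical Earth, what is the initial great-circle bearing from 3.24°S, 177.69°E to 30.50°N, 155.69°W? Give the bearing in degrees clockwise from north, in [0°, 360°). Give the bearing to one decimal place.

Δλ = -155.69 − 177.69 = -333.38°; wrapped into (−180°, 180°]: 26.62°.
θ = atan2( sin Δλ · cos φ₂ , cos φ₁ · sin φ₂ − sin φ₁ · cos φ₂ · cos Δλ )
  = atan2(0.38607, 0.55026) = 35.054° → normalised to [0°, 360°): 35.054°.

35.1°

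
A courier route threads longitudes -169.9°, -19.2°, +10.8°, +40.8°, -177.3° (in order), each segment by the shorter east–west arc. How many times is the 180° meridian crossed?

Leg 1: -169.9° → -19.2°, shortest Δλ = 150.7° (east) — does not cross 180°.
Leg 2: -19.2° → +10.8°, shortest Δλ = 30.0° (east) — does not cross 180°.
Leg 3: +10.8° → +40.8°, shortest Δλ = 30.0° (east) — does not cross 180°.
Leg 4: +40.8° → -177.3°, shortest Δλ = 141.9° (east) — crosses 180°.
Total crossings: 1.

1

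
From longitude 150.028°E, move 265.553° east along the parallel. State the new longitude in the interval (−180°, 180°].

55.581°E

Start at +150.028°; shift +265.553° → +415.581°.
+415.581° lies outside (−180°, 180°]; subtract 360° → +55.581°.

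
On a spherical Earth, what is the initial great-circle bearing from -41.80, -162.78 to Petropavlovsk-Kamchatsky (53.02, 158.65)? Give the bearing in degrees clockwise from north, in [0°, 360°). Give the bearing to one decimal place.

337.6°

Δλ = 158.65 − -162.78 = 321.43°; wrapped into (−180°, 180°]: -38.57°.
θ = atan2( sin Δλ · cos φ₂ , cos φ₁ · sin φ₂ − sin φ₁ · cos φ₂ · cos Δλ )
  = atan2(-0.37504, 0.90900) = -22.420° → normalised to [0°, 360°): 337.580°.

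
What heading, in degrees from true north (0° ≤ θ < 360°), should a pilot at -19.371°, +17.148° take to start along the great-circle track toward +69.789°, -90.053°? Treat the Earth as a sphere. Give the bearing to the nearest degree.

Δλ = -90.053 − 17.148 = -107.201°.
θ = atan2( sin Δλ · cos φ₂ , cos φ₁ · sin φ₂ − sin φ₁ · cos φ₂ · cos Δλ )
  = atan2(-0.33003, 0.85142) = -21.187° → normalised to [0°, 360°): 338.813°.

339°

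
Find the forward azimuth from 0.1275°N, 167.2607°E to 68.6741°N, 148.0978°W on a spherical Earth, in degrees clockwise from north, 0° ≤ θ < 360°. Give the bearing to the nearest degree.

Δλ = -148.0978 − 167.2607 = -315.3585°; wrapped into (−180°, 180°]: 44.6415°.
θ = atan2( sin Δλ · cos φ₂ , cos φ₁ · sin φ₂ − sin φ₁ · cos φ₂ · cos Δλ )
  = atan2(0.25554, 0.93095) = 15.349° → normalised to [0°, 360°): 15.349°.

15°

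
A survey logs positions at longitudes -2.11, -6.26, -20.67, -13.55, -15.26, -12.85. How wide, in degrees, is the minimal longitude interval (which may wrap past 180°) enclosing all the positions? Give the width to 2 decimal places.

18.56°

Sort the longitudes: -20.67°, -15.26°, -13.55°, -12.85°, -6.26°, -2.11°.
Eastward gaps between consecutive values (wrapping around): 5.41°, 1.71°, 0.70°, 6.59°, 4.15°, 341.44°.
Largest gap = 341.44° ⇒ minimal covering band is its complement: 360° − 341.44° = 18.56°.
Band runs from -20.67° eastward to -2.11°.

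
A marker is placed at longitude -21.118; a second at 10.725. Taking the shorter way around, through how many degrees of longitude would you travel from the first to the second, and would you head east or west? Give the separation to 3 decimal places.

Raw difference: 10.725 − -21.118 = 31.843°.
Normalise into (−180°, 180°]: 31.843° stays 31.843°.
Positive ⇒ the second point lies to the east; separation 31.843°.

31.843° east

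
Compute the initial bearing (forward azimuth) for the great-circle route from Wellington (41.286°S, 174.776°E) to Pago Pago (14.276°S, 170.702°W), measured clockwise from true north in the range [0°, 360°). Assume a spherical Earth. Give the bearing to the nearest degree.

Δλ = -170.702 − 174.776 = -345.478°; wrapped into (−180°, 180°]: 14.522°.
θ = atan2( sin Δλ · cos φ₂ , cos φ₁ · sin φ₂ − sin φ₁ · cos φ₂ · cos Δλ )
  = atan2(0.24301, 0.43372) = 29.262° → normalised to [0°, 360°): 29.262°.

29°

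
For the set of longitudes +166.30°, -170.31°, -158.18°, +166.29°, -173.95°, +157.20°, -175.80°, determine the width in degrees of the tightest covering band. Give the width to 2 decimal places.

44.62°

Sort the longitudes: -175.80°, -173.95°, -170.31°, -158.18°, +157.20°, +166.29°, +166.30°.
Eastward gaps between consecutive values (wrapping around): 1.85°, 3.64°, 12.13°, 315.38°, 9.09°, 0.01°, 17.90°.
Largest gap = 315.38° ⇒ minimal covering band is its complement: 360° − 315.38° = 44.62°.
Band runs from +157.20° eastward to -158.18°, crossing the antimeridian.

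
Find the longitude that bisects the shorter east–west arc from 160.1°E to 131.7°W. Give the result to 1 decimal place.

165.8°W

Signed shortest Δλ from +160.1° to -131.7° is +68.2°.
Midpoint longitude = +160.1° + (+68.2°)/2 = +160.1° + 34.1° = +194.2°.
Normalise into (−180°, 180°]: -165.8°.
(The naïve average (+160.1 + -131.7)/2 = 14.2° is on the wrong side of the globe.)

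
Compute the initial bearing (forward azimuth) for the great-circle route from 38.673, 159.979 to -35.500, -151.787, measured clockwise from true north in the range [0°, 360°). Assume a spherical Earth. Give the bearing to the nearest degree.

143°

Δλ = -151.787 − 159.979 = -311.766°; wrapped into (−180°, 180°]: 48.234°.
θ = atan2( sin Δλ · cos φ₂ , cos φ₁ · sin φ₂ − sin φ₁ · cos φ₂ · cos Δλ )
  = atan2(0.60723, -0.79222) = 142.530° → normalised to [0°, 360°): 142.530°.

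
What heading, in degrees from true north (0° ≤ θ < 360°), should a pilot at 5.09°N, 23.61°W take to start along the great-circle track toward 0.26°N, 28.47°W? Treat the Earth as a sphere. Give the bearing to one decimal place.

225.3°

Δλ = -28.47 − -23.61 = -4.86°.
θ = atan2( sin Δλ · cos φ₂ , cos φ₁ · sin φ₂ − sin φ₁ · cos φ₂ · cos Δλ )
  = atan2(-0.08472, -0.08388) = -134.715° → normalised to [0°, 360°): 225.285°.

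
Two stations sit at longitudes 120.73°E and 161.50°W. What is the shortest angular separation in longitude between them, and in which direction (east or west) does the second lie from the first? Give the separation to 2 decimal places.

77.77° east

Raw difference: -161.50 − 120.73 = -282.23°.
Normalise into (−180°, 180°]: -282.23° + 360° = 77.77°.
Positive ⇒ the second point lies to the east; separation 77.77°.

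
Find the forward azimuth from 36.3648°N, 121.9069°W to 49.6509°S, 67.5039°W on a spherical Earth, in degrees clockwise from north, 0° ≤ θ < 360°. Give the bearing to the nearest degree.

Δλ = -67.5039 − -121.9069 = 54.4030°.
θ = atan2( sin Δλ · cos φ₂ , cos φ₁ · sin φ₂ − sin φ₁ · cos φ₂ · cos Δλ )
  = atan2(0.52646, -0.83715) = 147.836° → normalised to [0°, 360°): 147.836°.

148°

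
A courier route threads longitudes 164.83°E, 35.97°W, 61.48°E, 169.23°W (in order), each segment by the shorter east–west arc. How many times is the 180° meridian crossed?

2

Leg 1: +164.83° → -35.97°, shortest Δλ = 159.2° (east) — crosses 180°.
Leg 2: -35.97° → +61.48°, shortest Δλ = 97.45° (east) — does not cross 180°.
Leg 3: +61.48° → -169.23°, shortest Δλ = 129.29° (east) — crosses 180°.
Total crossings: 2.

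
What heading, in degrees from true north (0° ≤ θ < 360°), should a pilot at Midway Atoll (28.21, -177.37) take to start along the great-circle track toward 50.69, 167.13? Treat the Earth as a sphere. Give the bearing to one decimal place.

Δλ = 167.13 − -177.37 = 344.50°; wrapped into (−180°, 180°]: -15.50°.
θ = atan2( sin Δλ · cos φ₂ , cos φ₁ · sin φ₂ − sin φ₁ · cos φ₂ · cos Δλ )
  = atan2(-0.16930, 0.39325) = -23.292° → normalised to [0°, 360°): 336.708°.

336.7°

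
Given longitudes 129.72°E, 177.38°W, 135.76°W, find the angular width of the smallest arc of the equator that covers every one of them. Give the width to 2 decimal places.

Sort the longitudes: -177.38°, -135.76°, +129.72°.
Eastward gaps between consecutive values (wrapping around): 41.62°, 265.48°, 52.90°.
Largest gap = 265.48° ⇒ minimal covering band is its complement: 360° − 265.48° = 94.52°.
Band runs from +129.72° eastward to -135.76°, crossing the antimeridian.

94.52°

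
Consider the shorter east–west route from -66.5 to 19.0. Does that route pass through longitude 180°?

Signed shortest Δλ = ((19.0 − -66.5 + 180) mod 360) − 180 = 85.5°.
Going east by 85.5° from -66.5° reaches +19.0° without touching 180°.

No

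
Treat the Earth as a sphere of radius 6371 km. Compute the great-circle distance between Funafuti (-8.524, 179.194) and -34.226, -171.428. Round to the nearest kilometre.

Δλ = -171.428 − 179.194 = -350.622°; wrapped into (−180°, 180°]: 9.378°.
Δφ = -34.226 − -8.524 = -25.702°.
a = sin²(Δφ/2) + cos φ₁ · cos φ₂ · sin²(Δλ/2) = 0.054933.
c = 2·atan2(√a, √(1−a)) = 0.47316 rad → d = 6371·c ≈ 3014.49 km.

3014 km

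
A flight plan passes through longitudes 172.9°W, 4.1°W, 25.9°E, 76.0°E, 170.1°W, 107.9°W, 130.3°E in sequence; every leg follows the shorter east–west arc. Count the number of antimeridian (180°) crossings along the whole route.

2

Leg 1: -172.9° → -4.1°, shortest Δλ = 168.8° (east) — does not cross 180°.
Leg 2: -4.1° → +25.9°, shortest Δλ = 30.0° (east) — does not cross 180°.
Leg 3: +25.9° → +76.0°, shortest Δλ = 50.1° (east) — does not cross 180°.
Leg 4: +76.0° → -170.1°, shortest Δλ = 113.9° (east) — crosses 180°.
Leg 5: -170.1° → -107.9°, shortest Δλ = 62.2° (east) — does not cross 180°.
Leg 6: -107.9° → +130.3°, shortest Δλ = -121.8° (west) — crosses 180°.
Total crossings: 2.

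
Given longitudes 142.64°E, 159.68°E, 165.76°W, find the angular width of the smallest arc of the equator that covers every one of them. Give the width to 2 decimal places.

51.60°

Sort the longitudes: -165.76°, +142.64°, +159.68°.
Eastward gaps between consecutive values (wrapping around): 308.40°, 17.04°, 34.56°.
Largest gap = 308.40° ⇒ minimal covering band is its complement: 360° − 308.40° = 51.60°.
Band runs from +142.64° eastward to -165.76°, crossing the antimeridian.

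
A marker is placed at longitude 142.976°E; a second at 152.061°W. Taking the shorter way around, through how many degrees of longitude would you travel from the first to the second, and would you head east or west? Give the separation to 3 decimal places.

64.963° east

Raw difference: -152.061 − 142.976 = -295.037°.
Normalise into (−180°, 180°]: -295.037° + 360° = 64.963°.
Positive ⇒ the second point lies to the east; separation 64.963°.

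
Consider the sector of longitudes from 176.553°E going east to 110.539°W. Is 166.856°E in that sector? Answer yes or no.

No

Band width going east from +176.553° to -110.539°: ((-110.539 − 176.553) mod 360) = 72.908°.
Offset of +166.856° east of the west edge: ((166.856 − 176.553) mod 360) = 350.303°.
350.303° > 72.908° ⇒ outside.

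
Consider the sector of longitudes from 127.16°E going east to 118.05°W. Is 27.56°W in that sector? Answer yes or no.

No

Band width going east from +127.16° to -118.05°: ((-118.05 − 127.16) mod 360) = 114.79°.
Offset of -27.56° east of the west edge: ((-27.56 − 127.16) mod 360) = 205.28°.
205.28° > 114.79° ⇒ outside.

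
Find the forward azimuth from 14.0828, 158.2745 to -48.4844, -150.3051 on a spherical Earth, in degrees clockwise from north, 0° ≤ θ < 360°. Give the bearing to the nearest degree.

148°

Δλ = -150.3051 − 158.2745 = -308.5796°; wrapped into (−180°, 180°]: 51.4204°.
θ = atan2( sin Δλ · cos φ₂ , cos φ₁ · sin φ₂ − sin φ₁ · cos φ₂ · cos Δλ )
  = atan2(0.51816, -0.82685) = 147.926° → normalised to [0°, 360°): 147.926°.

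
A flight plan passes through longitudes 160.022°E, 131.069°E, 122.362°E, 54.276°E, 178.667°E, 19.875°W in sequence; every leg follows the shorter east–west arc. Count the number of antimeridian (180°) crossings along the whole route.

1

Leg 1: +160.022° → +131.069°, shortest Δλ = -28.953° (west) — does not cross 180°.
Leg 2: +131.069° → +122.362°, shortest Δλ = -8.707° (west) — does not cross 180°.
Leg 3: +122.362° → +54.276°, shortest Δλ = -68.086° (west) — does not cross 180°.
Leg 4: +54.276° → +178.667°, shortest Δλ = 124.391° (east) — does not cross 180°.
Leg 5: +178.667° → -19.875°, shortest Δλ = 161.458° (east) — crosses 180°.
Total crossings: 1.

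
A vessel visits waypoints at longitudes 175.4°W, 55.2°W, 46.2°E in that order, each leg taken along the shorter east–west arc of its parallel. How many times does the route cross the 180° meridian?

Leg 1: -175.4° → -55.2°, shortest Δλ = 120.2° (east) — does not cross 180°.
Leg 2: -55.2° → +46.2°, shortest Δλ = 101.4° (east) — does not cross 180°.
Total crossings: 0.

0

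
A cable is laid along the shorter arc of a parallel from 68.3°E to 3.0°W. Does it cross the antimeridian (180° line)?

No

Signed shortest Δλ = ((-3.0 − 68.3 + 180) mod 360) − 180 = -71.3°.
Going west by 71.3° from +68.3° reaches -3.0° without touching 180°.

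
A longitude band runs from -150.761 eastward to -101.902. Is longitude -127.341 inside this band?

Band width going east from -150.761° to -101.902°: ((-101.902 − -150.761) mod 360) = 48.859°.
Offset of -127.341° east of the west edge: ((-127.341 − -150.761) mod 360) = 23.420°.
23.420° ≤ 48.859° ⇒ inside.

Yes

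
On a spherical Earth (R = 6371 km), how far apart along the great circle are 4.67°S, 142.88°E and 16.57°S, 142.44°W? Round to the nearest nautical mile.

4443 nmi

Δλ = -142.44 − 142.88 = -285.32°; wrapped into (−180°, 180°]: 74.68°.
Δφ = -16.57 − -4.67 = -11.90°.
a = sin²(Δφ/2) + cos φ₁ · cos φ₂ · sin²(Δλ/2) = 0.362192.
c = 2·atan2(√a, √(1−a)) = 1.29157 rad → d = 6371·c ≈ 8228.57 km ≈ 4443.07 nmi.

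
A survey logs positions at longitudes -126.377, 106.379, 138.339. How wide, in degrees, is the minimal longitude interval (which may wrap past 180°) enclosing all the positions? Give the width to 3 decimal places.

Sort the longitudes: -126.377°, +106.379°, +138.339°.
Eastward gaps between consecutive values (wrapping around): 232.756°, 31.960°, 95.284°.
Largest gap = 232.756° ⇒ minimal covering band is its complement: 360° − 232.756° = 127.244°.
Band runs from +106.379° eastward to -126.377°, crossing the antimeridian.

127.244°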